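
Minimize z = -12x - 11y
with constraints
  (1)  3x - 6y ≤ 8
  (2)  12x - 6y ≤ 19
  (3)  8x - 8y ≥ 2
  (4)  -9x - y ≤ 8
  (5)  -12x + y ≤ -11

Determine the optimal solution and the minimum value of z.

x = 35/12, y = 8/3, minimum z = -193/3

Vertices and z = -12x - 11y:
  (11/9, -13/18) → z = -121/18
  (58/69, -21/23) → z = -1/23
  (35/12, 8/3) → z = -193/3
  (43/44, 8/11) → z = -217/11

At the optimal vertex, 12x - 6y = 19 and 8x - 8y = 2.
Solving simultaneously gives x = 35/12, y = 8/3.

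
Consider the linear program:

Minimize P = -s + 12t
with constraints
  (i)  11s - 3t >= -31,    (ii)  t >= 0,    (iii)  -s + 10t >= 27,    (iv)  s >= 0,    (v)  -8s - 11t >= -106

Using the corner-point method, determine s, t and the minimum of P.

Feasible corners and P = -s + 12t:
  (0, 27/10) → P = 162/5
  (109/13, 46/13) → P = 443/13
  (0, 106/11) → P = 1272/11

The binding constraints are -s + 10t = 27 and s = 0.
Solving simultaneously gives s = 0, t = 27/10.

s = 0, t = 27/10, minimum P = 162/5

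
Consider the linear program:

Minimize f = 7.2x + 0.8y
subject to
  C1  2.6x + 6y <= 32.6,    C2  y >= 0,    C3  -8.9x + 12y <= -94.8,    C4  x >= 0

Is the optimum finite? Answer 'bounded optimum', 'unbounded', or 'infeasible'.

Corner points and f = 7.2x + 0.8y:
  (163/13, 0) → f = 5868/65
  (1600/141, 2183/4230) → f = 868366/10575
  (948/89, 0) → f = 34128/445
The feasible region has finitely many vertices and no improving ray; the minimum is 34128/445 at (948/89, 0).

bounded optimum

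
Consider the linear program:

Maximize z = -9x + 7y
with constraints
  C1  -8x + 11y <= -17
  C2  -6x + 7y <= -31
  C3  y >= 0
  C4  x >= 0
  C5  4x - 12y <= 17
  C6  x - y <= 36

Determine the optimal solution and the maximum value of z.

The optimum lies where -6x + 7y = -31 and 4x - 12y = 17.
Solving simultaneously gives x = 23/4, y = 1/2.

x = 23/4, y = 1/2, maximum z = -193/4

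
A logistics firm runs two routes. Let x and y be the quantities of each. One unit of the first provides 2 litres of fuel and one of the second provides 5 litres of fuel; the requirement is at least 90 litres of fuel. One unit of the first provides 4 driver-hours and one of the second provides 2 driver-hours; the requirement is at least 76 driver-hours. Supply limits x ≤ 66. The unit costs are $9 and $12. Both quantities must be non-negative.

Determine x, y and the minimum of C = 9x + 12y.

Corner points and C = 9x + 12y:
  (0, 38) → C = 456
  (45, 0) → C = 405
  (66, 0) → C = 594
  (25/2, 13) → C = 537/2
The feasible region is unbounded (it extends along (0, 1)), but C strictly increases along every unbounded feasible direction, so there is no improving ray and the minimum is attained at a vertex.

x = 25/2, y = 13, minimum C = 537/2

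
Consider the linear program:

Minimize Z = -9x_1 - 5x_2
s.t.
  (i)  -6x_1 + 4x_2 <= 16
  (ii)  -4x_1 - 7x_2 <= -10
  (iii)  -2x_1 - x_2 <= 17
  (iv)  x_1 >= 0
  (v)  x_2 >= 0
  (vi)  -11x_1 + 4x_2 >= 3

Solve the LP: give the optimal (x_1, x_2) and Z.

x_1 = 13/5, x_2 = 79/10, minimum Z = -629/10

Extreme points and Z = -9x_1 - 5x_2:
  (0, 4) → Z = -20
  (13/5, 79/10) → Z = -629/10
  (0, 10/7) → Z = -50/7
  (19/93, 122/93) → Z = -781/93

The optimum lies where -6x_1 + 4x_2 = 16 and -11x_1 + 4x_2 = 3.
Solving simultaneously gives x_1 = 13/5, x_2 = 79/10.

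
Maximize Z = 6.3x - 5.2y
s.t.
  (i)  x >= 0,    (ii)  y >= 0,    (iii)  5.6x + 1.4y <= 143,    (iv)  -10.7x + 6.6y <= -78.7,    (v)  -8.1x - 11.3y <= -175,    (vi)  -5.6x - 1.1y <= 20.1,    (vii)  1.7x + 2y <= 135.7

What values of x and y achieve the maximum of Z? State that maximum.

Extreme points and Z = 6.3x - 5.2y:
  (715/28, 0) → Z = 1287/8
  (1750/81, 0) → Z = 1225/9
  (52699/2597, 54469/2597) → Z = 487649/25970
  (204431/17437, 123503/17437) → Z = 6456997/174370

At the optimal vertex, y = 0 and 5.6x + 1.4y = 143.
Solving simultaneously gives x = 715/28, y = 0.

x = 715/28, y = 0, maximum Z = 1287/8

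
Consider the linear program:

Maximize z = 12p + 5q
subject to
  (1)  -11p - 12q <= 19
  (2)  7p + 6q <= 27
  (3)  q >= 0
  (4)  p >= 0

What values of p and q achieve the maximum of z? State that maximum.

p = 27/7, q = 0, maximum z = 324/7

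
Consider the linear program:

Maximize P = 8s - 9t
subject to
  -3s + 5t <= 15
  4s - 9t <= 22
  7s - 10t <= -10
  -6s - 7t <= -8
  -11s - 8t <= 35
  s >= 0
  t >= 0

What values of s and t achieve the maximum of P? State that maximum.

Corner points and P = 8s - 9t:
  (20, 15) → P = 25
  (0, 3) → P = -27
  (10/109, 116/109) → P = -964/109
  (0, 8/7) → P = -72/7

s = 20, t = 15, maximum P = 25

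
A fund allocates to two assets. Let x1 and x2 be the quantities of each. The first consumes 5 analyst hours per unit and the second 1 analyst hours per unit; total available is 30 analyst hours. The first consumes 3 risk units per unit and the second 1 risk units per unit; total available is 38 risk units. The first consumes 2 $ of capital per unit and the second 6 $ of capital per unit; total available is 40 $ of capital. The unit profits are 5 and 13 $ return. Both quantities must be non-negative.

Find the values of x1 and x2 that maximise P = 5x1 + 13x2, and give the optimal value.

Corner points and P = 5x1 + 13x2:
  (0, 0) → P = 0
  (0, 20/3) → P = 260/3
  (6, 0) → P = 30
  (5, 5) → P = 90

The binding constraints are 5x1 + x2 = 30 and 2x1 + 6x2 = 40.
Solving simultaneously gives x1 = 5, x2 = 5.

x1 = 5, x2 = 5, maximum P = 90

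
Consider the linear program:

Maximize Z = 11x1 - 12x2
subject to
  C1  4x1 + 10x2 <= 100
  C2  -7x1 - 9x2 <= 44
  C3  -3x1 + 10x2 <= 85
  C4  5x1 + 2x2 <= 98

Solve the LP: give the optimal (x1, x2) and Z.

Feasible corners and Z = 11x1 - 12x2:
  (15/7, 64/7) → Z = -603/7
  (130/7, 18/7) → Z = 1214/7
  (-1205/97, 463/97) → Z = -18811/97
  (970/31, -906/31) → Z = 21542/31

The binding constraints are -7x1 - 9x2 = 44 and 5x1 + 2x2 = 98.
Solving simultaneously gives x1 = 970/31, x2 = -906/31.

x1 = 970/31, x2 = -906/31, maximum Z = 21542/31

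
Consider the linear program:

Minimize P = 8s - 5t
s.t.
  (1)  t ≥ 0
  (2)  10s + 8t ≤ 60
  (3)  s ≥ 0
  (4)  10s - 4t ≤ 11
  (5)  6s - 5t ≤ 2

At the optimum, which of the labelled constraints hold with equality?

(2) and (3)

Extreme points and P = 8s - 5t:
  (0, 0) → P = 0
  (1/3, 0) → P = 8/3
  (0, 15/2) → P = -75/2
  (41/15, 49/12) → P = 29/20
  (47/26, 23/13) → P = 73/13

The minimum is at (0, 15/2). Substituting into each constraint, equality holds for (2) and (3); the remaining constraints have slack.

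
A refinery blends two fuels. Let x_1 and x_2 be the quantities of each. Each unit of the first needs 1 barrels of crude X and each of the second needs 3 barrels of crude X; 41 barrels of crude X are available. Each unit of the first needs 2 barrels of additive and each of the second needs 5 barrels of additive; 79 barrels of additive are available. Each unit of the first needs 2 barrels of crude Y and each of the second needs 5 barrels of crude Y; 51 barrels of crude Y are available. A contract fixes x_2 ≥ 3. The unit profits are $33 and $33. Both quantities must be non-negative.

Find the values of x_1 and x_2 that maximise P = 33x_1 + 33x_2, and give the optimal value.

x_1 = 18, x_2 = 3, maximum P = 693

Vertices and P = 33x_1 + 33x_2:
  (0, 51/5) → P = 1683/5
  (0, 3) → P = 99
  (18, 3) → P = 693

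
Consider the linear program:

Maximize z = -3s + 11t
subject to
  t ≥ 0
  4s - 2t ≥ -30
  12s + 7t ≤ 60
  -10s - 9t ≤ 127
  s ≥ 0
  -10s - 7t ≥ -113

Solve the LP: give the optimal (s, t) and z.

Extreme points and z = -3s + 11t:
  (5, 0) → z = -15
  (0, 0) → z = 0
  (0, 60/7) → z = 660/7

s = 0, t = 60/7, maximum z = 660/7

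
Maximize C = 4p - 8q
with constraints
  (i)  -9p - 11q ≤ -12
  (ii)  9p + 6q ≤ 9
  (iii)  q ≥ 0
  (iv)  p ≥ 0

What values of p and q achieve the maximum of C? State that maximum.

Corner points and C = 4p - 8q:
  (3/5, 3/5) → C = -12/5
  (0, 12/11) → C = -96/11
  (0, 3/2) → C = -12

p = 3/5, q = 3/5, maximum C = -12/5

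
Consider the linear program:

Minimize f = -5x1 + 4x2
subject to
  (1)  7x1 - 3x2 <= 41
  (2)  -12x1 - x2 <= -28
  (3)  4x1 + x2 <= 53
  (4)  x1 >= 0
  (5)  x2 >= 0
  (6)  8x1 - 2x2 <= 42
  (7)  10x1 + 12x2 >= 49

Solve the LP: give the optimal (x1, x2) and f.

x1 = 21/4, x2 = 0, minimum f = -105/4

Extreme points and f = -5x1 + 4x2:
  (0, 28) → f = 112
  (287/134, 154/67) → f = -203/134
  (0, 53) → f = 212
  (37/4, 16) → f = 71/4
  (21/4, 0) → f = -105/4
  (49/10, 0) → f = -49/2

The binding constraints are x2 = 0 and 8x1 - 2x2 = 42.
Solving simultaneously gives x1 = 21/4, x2 = 0.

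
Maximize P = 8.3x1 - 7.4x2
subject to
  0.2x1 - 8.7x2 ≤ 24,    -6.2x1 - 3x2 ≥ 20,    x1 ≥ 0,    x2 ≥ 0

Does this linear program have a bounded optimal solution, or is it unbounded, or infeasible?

The boundaries 0.2x1 - 8.7x2 = 24 and x2 = 0 meet at (120, 0), but that point violates -6.2x1 - 3x2 ≥ 20. Every candidate vertex is excluded by some other constraint, so the feasible region is empty.

infeasible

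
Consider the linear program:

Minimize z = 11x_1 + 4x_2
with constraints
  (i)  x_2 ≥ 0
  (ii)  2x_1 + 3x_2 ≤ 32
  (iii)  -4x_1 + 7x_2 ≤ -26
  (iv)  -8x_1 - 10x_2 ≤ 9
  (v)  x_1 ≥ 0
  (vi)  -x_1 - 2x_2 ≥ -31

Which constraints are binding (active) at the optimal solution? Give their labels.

Feasible corners and z = 11x_1 + 4x_2:
  (16, 0) → z = 176
  (13/2, 0) → z = 143/2
  (151/13, 38/13) → z = 1813/13

The minimum is at (13/2, 0). Substituting into each constraint, equality holds for (i) and (iii); the remaining constraints have slack.

(i) and (iii)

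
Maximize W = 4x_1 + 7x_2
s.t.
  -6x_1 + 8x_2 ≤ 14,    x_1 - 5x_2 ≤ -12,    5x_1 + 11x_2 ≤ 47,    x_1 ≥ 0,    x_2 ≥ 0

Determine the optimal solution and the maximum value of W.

x_1 = 103/36, x_2 = 107/36, maximum W = 129/4

Vertices and W = 4x_1 + 7x_2:
  (13/11, 29/11) → W = 255/11
  (111/53, 176/53) → W = 1676/53
  (103/36, 107/36) → W = 129/4

The optimum lies where x_1 - 5x_2 = -12 and 5x_1 + 11x_2 = 47.
Solving simultaneously gives x_1 = 103/36, x_2 = 107/36.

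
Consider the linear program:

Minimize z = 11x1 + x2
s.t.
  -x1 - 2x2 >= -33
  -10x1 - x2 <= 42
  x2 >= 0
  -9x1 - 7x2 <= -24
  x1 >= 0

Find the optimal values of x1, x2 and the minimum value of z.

x1 = 0, x2 = 24/7, minimum z = 24/7

Corner points and z = 11x1 + x2:
  (33, 0) → z = 363
  (0, 33/2) → z = 33/2
  (8/3, 0) → z = 88/3
  (0, 24/7) → z = 24/7

The binding constraints are -9x1 - 7x2 = -24 and x1 = 0.
Solving simultaneously gives x1 = 0, x2 = 24/7.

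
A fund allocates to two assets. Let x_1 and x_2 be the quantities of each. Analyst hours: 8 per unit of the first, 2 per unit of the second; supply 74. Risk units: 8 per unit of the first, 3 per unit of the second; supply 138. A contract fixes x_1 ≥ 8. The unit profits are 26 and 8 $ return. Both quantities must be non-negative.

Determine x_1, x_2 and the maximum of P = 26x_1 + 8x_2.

Extreme points and P = 26x_1 + 8x_2:
  (37/4, 0) → P = 481/2
  (8, 0) → P = 208
  (8, 5) → P = 248

x_1 = 8, x_2 = 5, maximum P = 248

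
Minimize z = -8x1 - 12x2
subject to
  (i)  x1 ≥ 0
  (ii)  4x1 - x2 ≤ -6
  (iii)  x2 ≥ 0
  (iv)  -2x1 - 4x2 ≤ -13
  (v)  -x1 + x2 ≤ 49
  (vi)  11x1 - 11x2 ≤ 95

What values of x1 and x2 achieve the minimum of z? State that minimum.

Corner points and z = -8x1 - 12x2:
  (0, 6) → z = -72
  (0, 49) → z = -588
  (43/3, 190/3) → z = -2624/3

At the optimal vertex, 4x1 - x2 = -6 and -x1 + x2 = 49.
Solving simultaneously gives x1 = 43/3, x2 = 190/3.

x1 = 43/3, x2 = 190/3, minimum z = -2624/3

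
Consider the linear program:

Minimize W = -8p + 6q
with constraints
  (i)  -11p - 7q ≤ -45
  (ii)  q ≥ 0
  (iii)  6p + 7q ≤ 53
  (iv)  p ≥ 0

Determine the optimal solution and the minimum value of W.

p = 53/6, q = 0, minimum W = -212/3

Extreme points and W = -8p + 6q:
  (45/11, 0) → W = -360/11
  (0, 45/7) → W = 270/7
  (53/6, 0) → W = -212/3
  (0, 53/7) → W = 318/7

The optimum lies where q = 0 and 6p + 7q = 53.
Solving simultaneously gives p = 53/6, q = 0.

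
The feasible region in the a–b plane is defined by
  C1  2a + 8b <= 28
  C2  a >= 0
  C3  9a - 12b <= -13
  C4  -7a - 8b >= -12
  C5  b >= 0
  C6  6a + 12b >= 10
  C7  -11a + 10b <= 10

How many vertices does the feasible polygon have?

Of the 21 pairwise boundary intersections, those satisfying every inequality are:
  (10/39, 199/156)
  (5/21, 53/42)
  (20/79, 101/79)

3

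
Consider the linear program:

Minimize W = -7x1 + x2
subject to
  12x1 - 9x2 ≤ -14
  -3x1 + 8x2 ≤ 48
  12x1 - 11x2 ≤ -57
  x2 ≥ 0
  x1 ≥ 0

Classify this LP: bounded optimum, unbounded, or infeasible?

Vertices and W = -7x1 + x2:
  (8/7, 45/7) → W = -11/7
  (0, 6) → W = 6
  (0, 57/11) → W = 57/11
The feasible region has finitely many vertices and no improving ray; the minimum is -11/7 at (8/7, 45/7).

bounded optimum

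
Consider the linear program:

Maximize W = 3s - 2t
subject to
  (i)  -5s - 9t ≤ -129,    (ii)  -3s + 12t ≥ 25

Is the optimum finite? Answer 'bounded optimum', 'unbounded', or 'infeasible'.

From the feasible point (441/29, 512/87), moving in the direction (12, 3) keeps every constraint satisfied while W increases without bound.

unbounded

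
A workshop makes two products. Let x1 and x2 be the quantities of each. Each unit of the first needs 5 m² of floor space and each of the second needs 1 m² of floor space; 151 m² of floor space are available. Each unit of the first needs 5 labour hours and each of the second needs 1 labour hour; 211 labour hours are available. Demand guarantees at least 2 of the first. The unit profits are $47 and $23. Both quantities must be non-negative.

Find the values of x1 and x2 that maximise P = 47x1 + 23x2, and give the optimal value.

x1 = 2, x2 = 141, maximum P = 3337

The optimum lies where 5x1 + x2 = 151 and x1 = 2.
Solving simultaneously gives x1 = 2, x2 = 141.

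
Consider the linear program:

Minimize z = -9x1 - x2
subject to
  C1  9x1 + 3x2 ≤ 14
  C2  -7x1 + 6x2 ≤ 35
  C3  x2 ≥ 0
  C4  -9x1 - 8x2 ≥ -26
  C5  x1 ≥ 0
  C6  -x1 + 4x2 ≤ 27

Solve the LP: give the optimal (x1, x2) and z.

x1 = 14/9, x2 = 0, minimum z = -14

Corner points and z = -9x1 - x2:
  (14/9, 0) → z = -14
  (34/45, 12/5) → z = -46/5
  (0, 0) → z = 0
  (0, 13/4) → z = -13/4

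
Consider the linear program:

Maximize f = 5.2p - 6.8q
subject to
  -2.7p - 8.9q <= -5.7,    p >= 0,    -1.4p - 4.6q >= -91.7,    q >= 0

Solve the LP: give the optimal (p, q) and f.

p = 65.5, q = 0, maximum f = 340.6

Vertices and f = 5.2p - 6.8q:
  (0, 57/89) → f = -1938/445
  (19/9, 0) → f = 494/45
  (0, 917/46) → f = -15589/115
  (131/2, 0) → f = 1703/5

The optimum lies where -1.4p - 4.6q = -91.7 and q = 0.
Solving simultaneously gives p = 131/2, q = 0.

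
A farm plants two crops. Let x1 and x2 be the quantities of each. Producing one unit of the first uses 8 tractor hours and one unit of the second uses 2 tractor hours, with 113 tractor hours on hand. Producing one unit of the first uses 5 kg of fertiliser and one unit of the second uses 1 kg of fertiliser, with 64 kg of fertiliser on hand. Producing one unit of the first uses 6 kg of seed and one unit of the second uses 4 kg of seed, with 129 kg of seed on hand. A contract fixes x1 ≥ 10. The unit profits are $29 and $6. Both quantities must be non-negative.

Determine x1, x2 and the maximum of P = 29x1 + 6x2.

x1 = 10, x2 = 14, maximum P = 374

Vertices and P = 29x1 + 6x2:
  (64/5, 0) → P = 1856/5
  (10, 0) → P = 290
  (10, 14) → P = 374

The binding constraints are 5x1 + x2 = 64 and x1 = 10.
Solving simultaneously gives x1 = 10, x2 = 14.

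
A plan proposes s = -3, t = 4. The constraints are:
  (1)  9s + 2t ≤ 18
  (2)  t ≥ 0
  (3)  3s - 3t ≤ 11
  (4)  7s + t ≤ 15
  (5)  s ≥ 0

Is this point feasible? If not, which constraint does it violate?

Constraint (5): s = -3, which is not ≥ 0. All other constraints are satisfied.

not feasible — violates (5)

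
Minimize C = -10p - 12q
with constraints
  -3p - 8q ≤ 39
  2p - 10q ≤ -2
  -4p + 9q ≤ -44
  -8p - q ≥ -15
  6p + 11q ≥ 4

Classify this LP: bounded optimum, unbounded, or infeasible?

infeasible

The boundaries 2p - 10q = -2 and -4p + 9q = -44 meet at (229/11, 48/11), but that point violates -8p - q ≥ -15. Every candidate vertex is excluded by some other constraint, so the feasible region is empty.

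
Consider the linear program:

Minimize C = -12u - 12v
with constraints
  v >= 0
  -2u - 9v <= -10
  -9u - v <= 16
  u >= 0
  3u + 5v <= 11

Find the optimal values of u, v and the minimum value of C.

Extreme points and C = -12u - 12v:
  (0, 10/9) → C = -40/3
  (49/17, 8/17) → C = -684/17
  (0, 11/5) → C = -132/5

The binding constraints are -2u - 9v = -10 and 3u + 5v = 11.
Solving simultaneously gives u = 49/17, v = 8/17.

u = 49/17, v = 8/17, minimum C = -684/17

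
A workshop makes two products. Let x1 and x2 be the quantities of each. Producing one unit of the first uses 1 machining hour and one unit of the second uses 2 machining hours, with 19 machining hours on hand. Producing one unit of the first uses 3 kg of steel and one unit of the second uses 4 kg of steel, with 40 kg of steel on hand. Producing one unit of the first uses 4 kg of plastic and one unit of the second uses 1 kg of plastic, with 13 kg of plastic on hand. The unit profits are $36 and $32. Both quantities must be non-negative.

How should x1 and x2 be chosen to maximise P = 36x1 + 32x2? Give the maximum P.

Extreme points and P = 36x1 + 32x2:
  (0, 0) → P = 0
  (0, 19/2) → P = 304
  (13/4, 0) → P = 117
  (1, 9) → P = 324

x1 = 1, x2 = 9, maximum P = 324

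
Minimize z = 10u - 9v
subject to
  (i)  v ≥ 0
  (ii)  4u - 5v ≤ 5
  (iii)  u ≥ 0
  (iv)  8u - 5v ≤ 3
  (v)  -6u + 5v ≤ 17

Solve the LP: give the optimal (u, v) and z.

u = 10, v = 77/5, minimum z = -193/5

Vertices and z = 10u - 9v:
  (0, 0) → z = 0
  (3/8, 0) → z = 15/4
  (0, 17/5) → z = -153/5
  (10, 77/5) → z = -193/5

The optimum lies where 8u - 5v = 3 and -6u + 5v = 17.
Solving simultaneously gives u = 10, v = 77/5.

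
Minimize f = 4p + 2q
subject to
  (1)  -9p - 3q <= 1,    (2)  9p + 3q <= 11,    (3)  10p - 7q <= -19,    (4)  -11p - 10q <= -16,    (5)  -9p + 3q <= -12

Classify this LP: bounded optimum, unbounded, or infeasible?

infeasible

The boundaries -9p - 3q = 1 and -11p - 10q = -16 meet at (-58/57, 155/57), but that point violates -9p + 3q ≤ -12. Every candidate vertex is excluded by some other constraint, so the feasible region is empty.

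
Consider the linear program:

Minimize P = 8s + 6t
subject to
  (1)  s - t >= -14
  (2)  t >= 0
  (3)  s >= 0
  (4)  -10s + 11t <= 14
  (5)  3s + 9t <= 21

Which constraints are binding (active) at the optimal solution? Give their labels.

Extreme points and P = 8s + 6t:
  (0, 0) → P = 0
  (7, 0) → P = 56
  (0, 14/11) → P = 84/11
  (35/41, 84/41) → P = 784/41

The minimum is at (0, 0). Substituting into each constraint, equality holds for (2) and (3); the remaining constraints have slack.

(2) and (3)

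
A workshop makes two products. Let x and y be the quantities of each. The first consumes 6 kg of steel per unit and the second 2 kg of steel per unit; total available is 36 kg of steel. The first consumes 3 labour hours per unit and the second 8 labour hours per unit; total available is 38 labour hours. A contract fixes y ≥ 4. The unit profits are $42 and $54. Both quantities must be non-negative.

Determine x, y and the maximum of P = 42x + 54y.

x = 2, y = 4, maximum P = 300

Vertices and P = 42x + 54y:
  (0, 19/4) → P = 513/2
  (0, 4) → P = 216
  (2, 4) → P = 300

The binding constraints are 3x + 8y = 38 and y = 4.
Solving simultaneously gives x = 2, y = 4.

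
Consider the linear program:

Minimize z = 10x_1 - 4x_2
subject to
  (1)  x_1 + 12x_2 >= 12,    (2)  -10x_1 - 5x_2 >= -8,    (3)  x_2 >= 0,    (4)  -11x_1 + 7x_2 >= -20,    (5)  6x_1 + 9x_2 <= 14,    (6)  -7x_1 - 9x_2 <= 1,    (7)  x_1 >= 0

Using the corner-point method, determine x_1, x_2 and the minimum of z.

x_1 = 0, x_2 = 14/9, minimum z = -56/9

Corner points and z = 10x_1 - 4x_2:
  (36/115, 112/115) → z = -88/115
  (0, 1) → z = -4
  (1/30, 23/15) → z = -29/5
  (0, 14/9) → z = -56/9

At the optimal vertex, 6x_1 + 9x_2 = 14 and x_1 = 0.
Solving simultaneously gives x_1 = 0, x_2 = 14/9.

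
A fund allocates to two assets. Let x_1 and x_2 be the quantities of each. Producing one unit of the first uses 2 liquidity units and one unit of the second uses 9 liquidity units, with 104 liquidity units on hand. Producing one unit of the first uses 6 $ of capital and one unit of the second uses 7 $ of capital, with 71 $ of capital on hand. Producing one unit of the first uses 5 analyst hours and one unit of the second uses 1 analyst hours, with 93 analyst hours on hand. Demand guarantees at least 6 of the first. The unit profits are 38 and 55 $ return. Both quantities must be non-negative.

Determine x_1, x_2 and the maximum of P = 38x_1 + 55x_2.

x_1 = 6, x_2 = 5, maximum P = 503

Corner points and P = 38x_1 + 55x_2:
  (71/6, 0) → P = 1349/3
  (6, 0) → P = 228
  (6, 5) → P = 503

The binding constraints are 6x_1 + 7x_2 = 71 and x_1 = 6.
Solving simultaneously gives x_1 = 6, x_2 = 5.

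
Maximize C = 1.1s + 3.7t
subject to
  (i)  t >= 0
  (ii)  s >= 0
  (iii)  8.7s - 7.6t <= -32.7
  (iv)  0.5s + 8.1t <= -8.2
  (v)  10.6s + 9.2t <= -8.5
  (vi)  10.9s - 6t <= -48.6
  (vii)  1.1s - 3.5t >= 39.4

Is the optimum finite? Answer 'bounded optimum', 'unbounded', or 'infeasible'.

The boundaries 10.9s - 6t = -48.6 and 1.1s - 3.5t = 39.4 meet at (-8130/631, -48292/3155), but that point violates t ≥ 0. Every candidate vertex is excluded by some other constraint, so the feasible region is empty.

infeasible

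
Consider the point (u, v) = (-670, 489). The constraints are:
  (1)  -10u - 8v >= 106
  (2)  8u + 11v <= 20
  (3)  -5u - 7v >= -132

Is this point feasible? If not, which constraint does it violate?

(1): 2788 ≥ 106 ✓
(2): 19 ≤ 20 ✓
(3): -73 ≥ -132 ✓

feasible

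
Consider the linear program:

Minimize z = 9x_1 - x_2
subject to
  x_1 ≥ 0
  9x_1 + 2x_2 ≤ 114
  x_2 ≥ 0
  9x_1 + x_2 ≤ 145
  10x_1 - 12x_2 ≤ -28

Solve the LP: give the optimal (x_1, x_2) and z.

x_1 = 0, x_2 = 57, minimum z = -57

Extreme points and z = 9x_1 - x_2:
  (0, 57) → z = -57
  (0, 7/3) → z = -7/3
  (41/4, 87/8) → z = 651/8

At the optimal vertex, x_1 = 0 and 9x_1 + 2x_2 = 114.
Solving simultaneously gives x_1 = 0, x_2 = 57.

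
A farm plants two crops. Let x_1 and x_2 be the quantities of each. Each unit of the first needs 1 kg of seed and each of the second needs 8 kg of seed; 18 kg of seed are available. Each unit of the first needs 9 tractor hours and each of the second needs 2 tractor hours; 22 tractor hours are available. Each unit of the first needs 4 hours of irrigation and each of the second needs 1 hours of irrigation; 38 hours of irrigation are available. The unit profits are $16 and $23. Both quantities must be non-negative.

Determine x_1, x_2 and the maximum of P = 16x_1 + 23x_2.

Vertices and P = 16x_1 + 23x_2:
  (0, 0) → P = 0
  (0, 9/4) → P = 207/4
  (22/9, 0) → P = 352/9
  (2, 2) → P = 78

The binding constraints are x_1 + 8x_2 = 18 and 9x_1 + 2x_2 = 22.
Solving simultaneously gives x_1 = 2, x_2 = 2.

x_1 = 2, x_2 = 2, maximum P = 78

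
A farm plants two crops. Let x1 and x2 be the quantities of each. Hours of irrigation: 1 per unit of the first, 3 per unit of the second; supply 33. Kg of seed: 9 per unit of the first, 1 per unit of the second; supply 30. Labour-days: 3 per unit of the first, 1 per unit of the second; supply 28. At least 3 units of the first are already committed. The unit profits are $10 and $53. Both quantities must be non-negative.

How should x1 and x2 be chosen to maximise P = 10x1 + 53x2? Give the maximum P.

x1 = 3, x2 = 3, maximum P = 189

Feasible corners and P = 10x1 + 53x2:
  (10/3, 0) → P = 100/3
  (3, 0) → P = 30
  (3, 3) → P = 189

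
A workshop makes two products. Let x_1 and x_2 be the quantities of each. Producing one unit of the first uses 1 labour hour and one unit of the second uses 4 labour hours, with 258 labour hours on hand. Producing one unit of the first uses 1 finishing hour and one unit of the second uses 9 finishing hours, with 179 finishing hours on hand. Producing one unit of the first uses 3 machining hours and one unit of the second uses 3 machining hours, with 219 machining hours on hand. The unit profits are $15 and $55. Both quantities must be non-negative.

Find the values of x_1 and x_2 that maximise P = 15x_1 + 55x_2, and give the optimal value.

x_1 = 239/4, x_2 = 53/4, maximum P = 1625

Corner points and P = 15x_1 + 55x_2:
  (0, 0) → P = 0
  (0, 179/9) → P = 9845/9
  (73, 0) → P = 1095
  (239/4, 53/4) → P = 1625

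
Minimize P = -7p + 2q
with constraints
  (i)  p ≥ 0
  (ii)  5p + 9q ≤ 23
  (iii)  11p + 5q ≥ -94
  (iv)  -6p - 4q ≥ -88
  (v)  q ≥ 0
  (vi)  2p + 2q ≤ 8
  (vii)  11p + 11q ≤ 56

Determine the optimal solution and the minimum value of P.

p = 4, q = 0, minimum P = -28

Feasible corners and P = -7p + 2q:
  (0, 23/9) → P = 46/9
  (0, 0) → P = 0
  (13/4, 3/4) → P = -85/4
  (4, 0) → P = -28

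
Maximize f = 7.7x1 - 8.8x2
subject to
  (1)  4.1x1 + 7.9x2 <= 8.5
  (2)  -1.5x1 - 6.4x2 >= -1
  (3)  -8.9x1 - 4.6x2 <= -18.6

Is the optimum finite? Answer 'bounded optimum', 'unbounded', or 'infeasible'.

unbounded

From the feasible point (4650/1439, -865/1439), moving in the direction (7.9, -4.1) keeps every constraint satisfied while f increases without bound.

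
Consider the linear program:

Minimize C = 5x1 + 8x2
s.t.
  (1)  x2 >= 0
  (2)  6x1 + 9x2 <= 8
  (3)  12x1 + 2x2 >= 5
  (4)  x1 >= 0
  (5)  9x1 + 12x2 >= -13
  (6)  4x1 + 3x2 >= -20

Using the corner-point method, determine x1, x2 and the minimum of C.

At the optimal vertex, x2 = 0 and 12x1 + 2x2 = 5.
Solving simultaneously gives x1 = 5/12, x2 = 0.

x1 = 5/12, x2 = 0, minimum C = 25/12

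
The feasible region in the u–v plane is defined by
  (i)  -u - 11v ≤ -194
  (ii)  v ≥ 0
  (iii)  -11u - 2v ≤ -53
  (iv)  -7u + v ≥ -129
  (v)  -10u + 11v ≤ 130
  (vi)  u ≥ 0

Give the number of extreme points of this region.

Intersecting each pair of boundary lines and keeping only the points that satisfy every inequality leaves:
  (1613/78, 1229/78)
  (64/11, 2070/121)
  (1549/67, 2200/67)

3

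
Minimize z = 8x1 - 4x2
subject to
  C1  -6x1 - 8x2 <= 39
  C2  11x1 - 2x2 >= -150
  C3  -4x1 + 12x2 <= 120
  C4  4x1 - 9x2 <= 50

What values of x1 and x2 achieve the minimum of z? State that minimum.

x1 = -390/31, x2 = 180/31, minimum z = -3840/31

Feasible corners and z = 8x1 - 4x2:
  (-639/50, 471/100) → z = -3027/25
  (49/86, -228/43) → z = 1108/43
  (-390/31, 180/31) → z = -3840/31
  (140, 170/3) → z = 2680/3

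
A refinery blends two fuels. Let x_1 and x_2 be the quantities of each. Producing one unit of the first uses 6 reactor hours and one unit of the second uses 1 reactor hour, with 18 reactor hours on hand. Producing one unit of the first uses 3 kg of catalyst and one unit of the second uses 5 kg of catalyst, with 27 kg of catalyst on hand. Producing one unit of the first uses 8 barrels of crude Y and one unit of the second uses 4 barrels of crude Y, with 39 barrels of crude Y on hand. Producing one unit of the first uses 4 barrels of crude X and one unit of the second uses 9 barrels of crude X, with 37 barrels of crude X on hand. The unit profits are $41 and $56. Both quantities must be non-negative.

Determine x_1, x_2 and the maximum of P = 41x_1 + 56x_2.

Vertices and P = 41x_1 + 56x_2:
  (0, 0) → P = 0
  (0, 37/9) → P = 2072/9
  (3, 0) → P = 123
  (5/2, 3) → P = 541/2

The binding constraints are 6x_1 + x_2 = 18 and 4x_1 + 9x_2 = 37.
Solving simultaneously gives x_1 = 5/2, x_2 = 3.

x_1 = 5/2, x_2 = 3, maximum P = 541/2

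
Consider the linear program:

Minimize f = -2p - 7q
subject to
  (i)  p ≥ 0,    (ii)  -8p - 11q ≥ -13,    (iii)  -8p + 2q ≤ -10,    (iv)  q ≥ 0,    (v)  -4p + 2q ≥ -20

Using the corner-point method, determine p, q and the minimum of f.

Extreme points and f = -2p - 7q:
  (17/13, 3/13) → f = -55/13
  (13/8, 0) → f = -13/4
  (5/4, 0) → f = -5/2

p = 17/13, q = 3/13, minimum f = -55/13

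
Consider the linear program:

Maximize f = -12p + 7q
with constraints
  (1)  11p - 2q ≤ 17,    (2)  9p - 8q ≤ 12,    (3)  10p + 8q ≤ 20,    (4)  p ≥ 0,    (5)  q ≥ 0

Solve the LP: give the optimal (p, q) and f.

p = 0, q = 5/2, maximum f = 35/2

Corner points and f = -12p + 7q:
  (8/5, 3/10) → f = -171/10
  (44/27, 25/54) → f = -881/54
  (4/3, 0) → f = -16
  (0, 5/2) → f = 35/2
  (0, 0) → f = 0

At the optimal vertex, 10p + 8q = 20 and p = 0.
Solving simultaneously gives p = 0, q = 5/2.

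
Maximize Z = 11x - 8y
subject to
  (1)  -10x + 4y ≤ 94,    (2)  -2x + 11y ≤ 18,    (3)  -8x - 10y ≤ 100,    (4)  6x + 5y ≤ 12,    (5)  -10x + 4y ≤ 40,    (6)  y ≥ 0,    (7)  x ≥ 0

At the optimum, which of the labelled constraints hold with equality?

Vertices and Z = 11x - 8y:
  (21/38, 33/19) → Z = -297/38
  (0, 18/11) → Z = -144/11
  (2, 0) → Z = 22
  (0, 0) → Z = 0

The maximum is at (2, 0). Substituting into each constraint, equality holds for (4) and (6); the remaining constraints have slack.

(4) and (6)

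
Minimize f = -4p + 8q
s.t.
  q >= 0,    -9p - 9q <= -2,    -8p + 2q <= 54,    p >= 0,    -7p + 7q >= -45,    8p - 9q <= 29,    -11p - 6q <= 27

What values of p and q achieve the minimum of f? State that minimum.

Extreme points and f = -4p + 8q:
  (2/9, 0) → f = -8/9
  (29/8, 0) → f = -29/2
  (0, 2/9) → f = 16/9
  (0, 27) → f = 216
  (202/7, 157/7) → f = 64
The feasible region is unbounded (it extends along (1, 1), (1, 4)), but f strictly increases along every unbounded feasible direction, so there is no improving ray and the minimum is attained at a vertex.

The binding constraints are q = 0 and 8p - 9q = 29.
Solving simultaneously gives p = 29/8, q = 0.

p = 29/8, q = 0, minimum f = -29/2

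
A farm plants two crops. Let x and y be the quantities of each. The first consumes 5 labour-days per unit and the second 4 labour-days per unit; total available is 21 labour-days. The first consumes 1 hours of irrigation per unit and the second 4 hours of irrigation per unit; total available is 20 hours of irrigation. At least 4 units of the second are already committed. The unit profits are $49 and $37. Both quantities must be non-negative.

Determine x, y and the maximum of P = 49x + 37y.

Feasible corners and P = 49x + 37y:
  (0, 5) → P = 185
  (0, 4) → P = 148
  (1/4, 79/16) → P = 3119/16
  (1, 4) → P = 197

x = 1, y = 4, maximum P = 197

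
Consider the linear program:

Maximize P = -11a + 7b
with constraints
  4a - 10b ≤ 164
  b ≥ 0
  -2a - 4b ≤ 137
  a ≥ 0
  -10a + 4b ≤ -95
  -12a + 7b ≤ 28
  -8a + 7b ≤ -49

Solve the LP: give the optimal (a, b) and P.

a = 469/38, b = 135/19, maximum P = -3269/38

Feasible corners and P = -11a + 7b:
  (41, 0) → P = -451
  (19/2, 0) → P = -209/2
  (469/38, 135/19) → P = -3269/38
The feasible region is unbounded (it extends along (5, 2), (7, 8)), but P strictly decreases along every unbounded feasible direction, so there is no improving ray and the maximum is attained at a vertex.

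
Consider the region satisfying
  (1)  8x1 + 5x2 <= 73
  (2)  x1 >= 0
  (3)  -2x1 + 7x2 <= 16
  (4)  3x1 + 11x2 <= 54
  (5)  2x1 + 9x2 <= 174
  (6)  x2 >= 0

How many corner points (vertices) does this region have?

5

Intersecting each pair of boundary lines and keeping only the points that satisfy every inequality leaves:
  (533/73, 213/73)
  (73/8, 0)
  (0, 16/7)
  (0, 0)
  (202/43, 156/43)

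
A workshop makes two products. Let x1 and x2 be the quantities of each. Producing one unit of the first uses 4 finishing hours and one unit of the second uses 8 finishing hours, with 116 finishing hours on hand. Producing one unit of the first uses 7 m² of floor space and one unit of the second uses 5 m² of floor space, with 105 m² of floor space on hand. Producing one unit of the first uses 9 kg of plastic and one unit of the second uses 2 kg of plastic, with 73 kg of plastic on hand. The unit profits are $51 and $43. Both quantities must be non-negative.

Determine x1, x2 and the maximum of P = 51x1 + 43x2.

Feasible corners and P = 51x1 + 43x2:
  (0, 0) → P = 0
  (0, 29/2) → P = 1247/2
  (73/9, 0) → P = 1241/3
  (11/2, 47/4) → P = 3143/4

x1 = 11/2, x2 = 47/4, maximum P = 3143/4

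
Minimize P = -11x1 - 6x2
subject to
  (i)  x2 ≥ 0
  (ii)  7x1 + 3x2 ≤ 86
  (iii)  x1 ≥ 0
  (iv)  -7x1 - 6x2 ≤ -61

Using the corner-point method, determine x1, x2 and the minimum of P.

Extreme points and P = -11x1 - 6x2:
  (86/7, 0) → P = -946/7
  (61/7, 0) → P = -671/7
  (0, 86/3) → P = -172
  (0, 61/6) → P = -61

x1 = 0, x2 = 86/3, minimum P = -172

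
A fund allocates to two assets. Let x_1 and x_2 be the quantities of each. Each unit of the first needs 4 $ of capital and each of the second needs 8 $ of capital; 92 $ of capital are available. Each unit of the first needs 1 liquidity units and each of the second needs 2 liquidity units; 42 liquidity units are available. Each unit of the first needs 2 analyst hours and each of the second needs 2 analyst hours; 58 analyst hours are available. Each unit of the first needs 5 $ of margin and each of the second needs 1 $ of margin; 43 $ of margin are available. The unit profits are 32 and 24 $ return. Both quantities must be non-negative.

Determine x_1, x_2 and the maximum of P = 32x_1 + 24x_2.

x_1 = 7, x_2 = 8, maximum P = 416

Vertices and P = 32x_1 + 24x_2:
  (0, 0) → P = 0
  (0, 23/2) → P = 276
  (43/5, 0) → P = 1376/5
  (7, 8) → P = 416

At the optimal vertex, 4x_1 + 8x_2 = 92 and 5x_1 + x_2 = 43.
Solving simultaneously gives x_1 = 7, x_2 = 8.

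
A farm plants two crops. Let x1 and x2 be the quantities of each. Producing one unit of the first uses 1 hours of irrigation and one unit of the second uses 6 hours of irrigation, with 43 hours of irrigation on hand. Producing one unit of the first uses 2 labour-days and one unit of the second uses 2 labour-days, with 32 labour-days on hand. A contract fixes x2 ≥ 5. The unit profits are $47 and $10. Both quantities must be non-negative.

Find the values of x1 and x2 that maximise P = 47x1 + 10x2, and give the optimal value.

x1 = 11, x2 = 5, maximum P = 567

Feasible corners and P = 47x1 + 10x2:
  (0, 43/6) → P = 215/3
  (0, 5) → P = 50
  (53/5, 27/5) → P = 2761/5
  (11, 5) → P = 567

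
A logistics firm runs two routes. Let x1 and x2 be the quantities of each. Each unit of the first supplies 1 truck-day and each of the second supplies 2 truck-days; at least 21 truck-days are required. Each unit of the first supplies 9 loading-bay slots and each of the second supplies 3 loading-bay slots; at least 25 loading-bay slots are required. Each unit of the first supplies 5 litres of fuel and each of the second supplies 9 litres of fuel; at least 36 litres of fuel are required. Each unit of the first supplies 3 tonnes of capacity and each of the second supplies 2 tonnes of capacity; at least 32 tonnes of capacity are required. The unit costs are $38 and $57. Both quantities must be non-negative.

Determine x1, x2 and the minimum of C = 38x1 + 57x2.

x1 = 11/2, x2 = 31/4, minimum C = 2603/4

Feasible corners and C = 38x1 + 57x2:
  (0, 16) → C = 912
  (21, 0) → C = 798
  (11/2, 31/4) → C = 2603/4
The feasible region is unbounded (it extends along (0, 1), (1, 0)), but C strictly increases along every unbounded feasible direction, so there is no improving ray and the minimum is attained at a vertex.

The optimum lies where x1 + 2x2 = 21 and 3x1 + 2x2 = 32.
Solving simultaneously gives x1 = 11/2, x2 = 31/4.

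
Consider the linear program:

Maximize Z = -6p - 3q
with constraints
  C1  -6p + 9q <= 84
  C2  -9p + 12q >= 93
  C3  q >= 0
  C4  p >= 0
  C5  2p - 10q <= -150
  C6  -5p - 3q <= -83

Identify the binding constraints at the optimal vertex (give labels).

Corner points and Z = -6p - 3q:
  (19, 22) → Z = -180
  (85/7, 122/7) → Z = -876/7
  (145/11, 194/11) → Z = -132

The maximum is at (85/7, 122/7). Substituting into each constraint, equality holds for C1 and C5; the remaining constraints have slack.

C1 and C5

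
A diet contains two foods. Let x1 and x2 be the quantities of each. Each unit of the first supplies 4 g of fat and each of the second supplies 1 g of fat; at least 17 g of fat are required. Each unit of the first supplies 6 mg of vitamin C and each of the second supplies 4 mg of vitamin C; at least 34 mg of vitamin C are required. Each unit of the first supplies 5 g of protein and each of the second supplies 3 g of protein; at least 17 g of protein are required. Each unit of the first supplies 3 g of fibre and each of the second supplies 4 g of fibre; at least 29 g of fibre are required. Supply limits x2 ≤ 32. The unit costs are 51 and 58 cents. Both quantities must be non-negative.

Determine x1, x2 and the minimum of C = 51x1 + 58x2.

Extreme points and C = 51x1 + 58x2:
  (0, 17) → C = 986
  (0, 32) → C = 1856
  (29/3, 0) → C = 493
  (3, 5) → C = 443
The feasible region is unbounded (it extends along (1, 0)), but C strictly increases along every unbounded feasible direction, so there is no improving ray and the minimum is attained at a vertex.

The binding constraints are 4x1 + x2 = 17 and 3x1 + 4x2 = 29.
Solving simultaneously gives x1 = 3, x2 = 5.

x1 = 3, x2 = 5, minimum C = 443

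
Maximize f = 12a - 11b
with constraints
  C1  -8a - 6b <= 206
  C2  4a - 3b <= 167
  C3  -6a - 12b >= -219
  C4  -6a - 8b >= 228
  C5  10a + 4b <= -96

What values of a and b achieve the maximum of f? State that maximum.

a = 8, b = -45, maximum f = 591

Vertices and f = 12a - 11b:
  (8, -45) → f = 591
  (-10, -21) → f = 111
  (190/23, -1027/23) → f = 13577/23
  (18/7, -213/7) → f = 2559/7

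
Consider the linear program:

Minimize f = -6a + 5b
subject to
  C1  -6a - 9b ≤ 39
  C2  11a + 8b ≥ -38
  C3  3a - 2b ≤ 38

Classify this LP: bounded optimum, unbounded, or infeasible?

Feasible corners and f = -6a + 5b:
  (-10/17, -67/17) → f = -275/17
  (88/13, -115/13) → f = -1103/13
The feasible region has finitely many vertices and no improving ray; the minimum is -1103/13 at (88/13, -115/13).

bounded optimum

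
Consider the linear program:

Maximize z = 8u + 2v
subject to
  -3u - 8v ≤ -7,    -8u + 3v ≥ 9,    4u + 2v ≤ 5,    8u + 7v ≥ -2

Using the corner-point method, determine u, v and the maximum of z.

u = -3/28, v = 19/7, maximum z = 32/7

Feasible corners and z = 8u + 2v:
  (-51/73, 83/73) → z = -242/73
  (-65/43, 62/43) → z = -396/43
  (-3/28, 19/7) → z = 32/7
The feasible region is unbounded (it extends along (-7, 8), (-1, 2)), but z strictly decreases along every unbounded feasible direction, so there is no improving ray and the maximum is attained at a vertex.

The optimum lies where -8u + 3v = 9 and 4u + 2v = 5.
Solving simultaneously gives u = -3/28, v = 19/7.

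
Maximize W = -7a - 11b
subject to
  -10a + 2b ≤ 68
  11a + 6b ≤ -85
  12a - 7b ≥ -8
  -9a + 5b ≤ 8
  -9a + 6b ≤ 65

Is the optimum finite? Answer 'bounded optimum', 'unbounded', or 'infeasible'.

From the feasible point (-81/8, -133/8), moving in the direction (6, -11) keeps every constraint satisfied while W increases without bound.

unbounded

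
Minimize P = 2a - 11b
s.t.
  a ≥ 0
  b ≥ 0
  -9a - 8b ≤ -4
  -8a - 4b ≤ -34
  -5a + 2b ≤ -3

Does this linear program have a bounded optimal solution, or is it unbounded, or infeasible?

From the feasible point (17/4, 0), moving in the direction (2, 5) keeps every constraint satisfied while P decreases without bound.

unbounded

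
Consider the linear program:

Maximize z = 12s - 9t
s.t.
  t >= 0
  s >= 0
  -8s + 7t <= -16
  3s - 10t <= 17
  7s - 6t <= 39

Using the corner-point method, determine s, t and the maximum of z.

Vertices and z = 12s - 9t:
  (2, 0) → z = 24
  (39/7, 0) → z = 468/7
  (177, 200) → z = 324

s = 177, t = 200, maximum z = 324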